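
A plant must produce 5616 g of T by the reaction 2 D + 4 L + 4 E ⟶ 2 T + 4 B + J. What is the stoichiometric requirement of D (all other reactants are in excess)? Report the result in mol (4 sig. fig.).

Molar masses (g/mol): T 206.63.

n(T) = 5616 / 206.63 = 27.18 mol
n(D) = (2/2) × 27.18 = 27.18 mol

27.18 mol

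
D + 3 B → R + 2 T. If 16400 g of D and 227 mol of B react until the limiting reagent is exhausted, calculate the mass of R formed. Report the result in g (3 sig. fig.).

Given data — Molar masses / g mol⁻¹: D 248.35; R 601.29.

39700 g

n(D) = 16400 / 248.35 = 66.04 mol
n(B) = 227.0 mol
n/ν for D = 66.04/1 = 66.04
n/ν for B = 227.0/3 = 75.67
Smallest n/ν is D → limiting reagent.
n(R) = (1/1) × 66.04 = 66.04 mol
mass = 66.04 × 601.29 = 39710 g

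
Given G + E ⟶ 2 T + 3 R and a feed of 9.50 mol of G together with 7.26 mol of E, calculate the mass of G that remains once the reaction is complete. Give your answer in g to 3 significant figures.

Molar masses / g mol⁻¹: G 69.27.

n(G) = 9.500 mol
n(E) = 7.260 mol
n/ν → G: 9.500, E: 7.260; E is limiting.
G consumed = (1/1) × 7.260 = 7.260 mol
G remaining = 9.500 − 7.260 = 2.240 mol
mass = 2.240 × 69.27 = 155.2 g

155 g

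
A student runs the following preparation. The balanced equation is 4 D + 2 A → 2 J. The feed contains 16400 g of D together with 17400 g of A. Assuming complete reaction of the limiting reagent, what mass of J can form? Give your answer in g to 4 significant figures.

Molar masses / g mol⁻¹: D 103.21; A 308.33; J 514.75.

29050 g

n(D) = 16400 / 103.21 = 158.9 mol
n(A) = 17400 / 308.33 = 56.43 mol
n/ν for D = 158.9/4 = 39.73
n/ν for A = 56.43/2 = 28.22
Smallest n/ν is A → limiting reagent.
n(J) = (2/2) × 56.43 = 56.43 mol
mass = 56.43 × 514.75 = 29050 g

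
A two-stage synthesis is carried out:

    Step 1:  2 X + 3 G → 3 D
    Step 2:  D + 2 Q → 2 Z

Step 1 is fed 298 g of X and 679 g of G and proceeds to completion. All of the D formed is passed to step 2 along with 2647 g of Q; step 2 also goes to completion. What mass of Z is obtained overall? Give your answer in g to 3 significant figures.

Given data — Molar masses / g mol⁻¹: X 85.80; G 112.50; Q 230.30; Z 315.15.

Step 1:
n(X) = 298.0 / 85.80 = 3.473 mol
n(G) = 679.0 / 112.50 = 6.036 mol
n/ν for X = 3.473/2 = 1.737
n/ν for G = 6.036/3 = 2.012
Smallest n/ν is X → limiting reagent.
n(D) produced = (3/2) × 3.473 = 5.210 mol
Step 2:
n(D) available = 5.210 mol
n(Q) = 2647 / 230.30 = 11.49 mol
n/ν for D = 5.210/1 = 5.210
n/ν for Q = 11.49/2 = 5.745
Smallest n/ν is D → limiting reagent.
n(Z) = (2/1) × 5.210 = 10.42 mol
mass = 10.42 × 315.15 = 3284 g

3280 g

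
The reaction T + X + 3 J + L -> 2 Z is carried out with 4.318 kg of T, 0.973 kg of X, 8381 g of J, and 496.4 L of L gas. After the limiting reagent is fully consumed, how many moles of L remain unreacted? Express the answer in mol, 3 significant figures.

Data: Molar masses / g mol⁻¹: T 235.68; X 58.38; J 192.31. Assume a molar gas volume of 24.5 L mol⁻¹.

5.73 mol

n(T) = 4.318×1000 / 235.68 = 18.32 mol
n(X) = 0.9730×1000 / 58.38 = 16.67 mol
n(J) = 8381 / 192.31 = 43.58 mol
n(L) = 496.4 / 24.5 = 20.26 mol
n/ν for T = 18.32/1 = 18.32
n/ν for X = 16.67/1 = 16.67
n/ν for J = 43.58/3 = 14.53
n/ν for L = 20.26/1 = 20.26
Smallest n/ν is J → limiting reagent.
L consumed = (1/3) × 43.58 = 14.53 mol
L remaining = 20.26 − 14.53 = 5.730 mol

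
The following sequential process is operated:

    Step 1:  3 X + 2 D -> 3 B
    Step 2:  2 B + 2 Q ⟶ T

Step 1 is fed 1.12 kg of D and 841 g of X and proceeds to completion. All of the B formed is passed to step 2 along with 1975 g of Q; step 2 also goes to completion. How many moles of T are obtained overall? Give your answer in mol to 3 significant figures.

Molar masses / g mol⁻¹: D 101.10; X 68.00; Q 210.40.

Step 1:
n(D) = 1.120×1000 / 101.10 = 11.08 mol
n(X) = 841.0 / 68.00 = 12.37 mol
n/ν for D = 11.08/2 = 5.540
n/ν for X = 12.37/3 = 4.123
Smallest n/ν is X → limiting reagent.
n(B) produced = (3/3) × 12.37 = 12.37 mol
Step 2:
n(B) available = 12.37 mol
n(Q) = 1975 / 210.40 = 9.387 mol
n/ν for B = 12.37/2 = 6.185
n/ν for Q = 9.387/2 = 4.694
Smallest n/ν is Q → limiting reagent.
n(T) = (1/2) × 9.387 = 4.694 mol

4.69 mol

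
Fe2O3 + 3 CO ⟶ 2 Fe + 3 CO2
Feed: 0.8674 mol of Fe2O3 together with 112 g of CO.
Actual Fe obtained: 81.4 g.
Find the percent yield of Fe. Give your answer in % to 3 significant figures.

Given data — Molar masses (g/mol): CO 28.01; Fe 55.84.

84.0 %

n(Fe2O3) = 0.8674 mol
n(CO) = 112.0 / 28.01 = 3.999 mol
n/ν → Fe2O3: 0.8674, CO: 1.333; Fe2O3 is limiting.
theoretical n(Fe) = (2/1) × 0.8674 = 1.735 mol → 96.88 g
% yield = 81.4 / 96.88 × 100 = 84.02 %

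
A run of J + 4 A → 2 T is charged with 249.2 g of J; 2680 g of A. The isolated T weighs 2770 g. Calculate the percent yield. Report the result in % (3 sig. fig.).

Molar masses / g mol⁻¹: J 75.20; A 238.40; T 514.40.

95.8 %

n(J) = 249.2 / 75.20 = 3.314 mol
n(A) = 2680 / 238.40 = 11.24 mol
n/ν → J: 3.314, A: 2.810; A is limiting.
theoretical n(T) = (2/4) × 11.24 = 5.620 mol → 2891 g
% yield = 2770 / 2891 × 100 = 95.81 %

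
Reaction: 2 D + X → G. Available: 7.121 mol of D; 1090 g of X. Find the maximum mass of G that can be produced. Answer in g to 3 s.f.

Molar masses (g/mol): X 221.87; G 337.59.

1200 g

n(D) = 7.121 mol
n(X) = 1090 / 221.87 = 4.913 mol
n/ν for D = 7.121/2 = 3.561
n/ν for X = 4.913/1 = 4.913
Smallest n/ν is D → limiting reagent.
n(G) = (1/2) × 7.121 = 3.561 mol
mass = 3.561 × 337.59 = 1202 g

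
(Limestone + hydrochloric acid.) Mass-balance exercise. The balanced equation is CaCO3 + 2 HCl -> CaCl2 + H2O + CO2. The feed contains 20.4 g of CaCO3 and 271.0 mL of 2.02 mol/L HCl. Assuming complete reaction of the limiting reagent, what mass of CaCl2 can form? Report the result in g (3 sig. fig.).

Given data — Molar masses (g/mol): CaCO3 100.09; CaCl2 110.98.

n(CaCO3) = 20.40 / 100.09 = 0.2038 mol
n(HCl) = 2.02 × 271.0/1000 = 0.5474 mol
n/ν for CaCO3 = 0.2038/1 = 0.2038
n/ν for HCl = 0.5474/2 = 0.2737
Smallest n/ν is CaCO3 → limiting reagent.
n(CaCl2) = (1/1) × 0.2038 = 0.2038 mol
mass = 0.2038 × 110.98 = 22.62 g

22.6 g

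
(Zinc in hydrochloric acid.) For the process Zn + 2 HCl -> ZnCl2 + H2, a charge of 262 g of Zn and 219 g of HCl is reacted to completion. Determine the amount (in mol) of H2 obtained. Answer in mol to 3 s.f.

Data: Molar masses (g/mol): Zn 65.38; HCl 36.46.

n(Zn) = 262.0 / 65.38 = 4.007 mol
n(HCl) = 219.0 / 36.46 = 6.007 mol
n/ν for Zn = 4.007/1 = 4.007
n/ν for HCl = 6.007/2 = 3.004
Smallest n/ν is HCl → limiting reagent.
n(H2) = (1/2) × 6.007 = 3.004 mol

3.00 mol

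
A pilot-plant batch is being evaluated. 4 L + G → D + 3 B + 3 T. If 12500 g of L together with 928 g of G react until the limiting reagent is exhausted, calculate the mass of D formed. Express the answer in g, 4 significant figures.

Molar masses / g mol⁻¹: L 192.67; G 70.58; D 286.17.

n(L) = 12500 / 192.67 = 64.88 mol
n(G) = 928.0 / 70.58 = 13.15 mol
n/ν for L = 64.88/4 = 16.22
n/ν for G = 13.15/1 = 13.15
Smallest n/ν is G → limiting reagent.
n(D) = (1/1) × 13.15 = 13.15 mol
mass = 13.15 × 286.17 = 3763 g

3763 g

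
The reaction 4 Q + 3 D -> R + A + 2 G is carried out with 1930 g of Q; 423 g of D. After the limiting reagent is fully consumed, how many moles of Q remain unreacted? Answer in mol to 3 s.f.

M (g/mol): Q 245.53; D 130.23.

n(Q) = 1930 / 245.53 = 7.861 mol
n(D) = 423.0 / 130.23 = 3.248 mol
n/ν → Q: 1.965, D: 1.083; D is limiting.
Q consumed = (4/3) × 3.248 = 4.331 mol
Q remaining = 7.861 − 4.331 = 3.530 mol

3.53 mol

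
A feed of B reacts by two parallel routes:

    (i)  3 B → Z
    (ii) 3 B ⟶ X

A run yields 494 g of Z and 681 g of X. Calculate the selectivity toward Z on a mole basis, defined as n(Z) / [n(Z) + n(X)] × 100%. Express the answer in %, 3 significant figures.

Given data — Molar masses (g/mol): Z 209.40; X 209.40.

n(Z) = 494 / 209.40 = 2.359 mol
n(X) = 681 / 209.40 = 3.252 mol
selectivity = 2.359/(2.359+3.252) × 100 = 42.04 %

42.0 %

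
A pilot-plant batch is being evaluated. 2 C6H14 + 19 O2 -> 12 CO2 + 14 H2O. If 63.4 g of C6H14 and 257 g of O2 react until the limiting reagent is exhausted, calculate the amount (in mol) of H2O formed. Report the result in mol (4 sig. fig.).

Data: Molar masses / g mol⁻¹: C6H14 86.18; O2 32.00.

n(C6H14) = 63.40 / 86.18 = 0.7357 mol
n(O2) = 257.0 / 32.00 = 8.031 mol
n/ν → C6H14: 0.3679, O2: 0.4227; C6H14 is limiting.
n(H2O) = (14/2) × 0.7357 = 5.150 mol

5.150 mol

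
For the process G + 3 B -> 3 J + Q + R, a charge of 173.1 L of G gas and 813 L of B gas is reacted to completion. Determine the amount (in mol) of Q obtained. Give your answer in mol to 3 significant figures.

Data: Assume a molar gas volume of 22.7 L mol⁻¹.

n(G) = 173.1 / 22.7 = 7.626 mol
n(B) = 813.0 / 22.7 = 35.81 mol
n/ν for G = 7.626/1 = 7.626
n/ν for B = 35.81/3 = 11.94
Smallest n/ν is G → limiting reagent.
n(Q) = (1/1) × 7.626 = 7.626 mol

7.63 mol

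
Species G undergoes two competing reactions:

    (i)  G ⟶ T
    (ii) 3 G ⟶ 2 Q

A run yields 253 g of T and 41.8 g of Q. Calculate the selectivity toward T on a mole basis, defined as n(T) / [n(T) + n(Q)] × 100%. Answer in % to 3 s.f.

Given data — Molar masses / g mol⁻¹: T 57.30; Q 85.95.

90.1 %

n(T) = 253 / 57.30 = 4.415 mol
n(Q) = 41.8 / 85.95 = 0.4863 mol
selectivity = 4.415/(4.415+0.4863) × 100 = 90.08 %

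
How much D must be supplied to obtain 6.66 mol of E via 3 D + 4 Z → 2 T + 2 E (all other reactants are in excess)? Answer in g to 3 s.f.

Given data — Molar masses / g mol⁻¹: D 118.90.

n(E) = 6.660 mol
n(D) = (3/2) × 6.660 = 9.990 mol
mass = 9.990 × 118.90 = 1188 g

1190 g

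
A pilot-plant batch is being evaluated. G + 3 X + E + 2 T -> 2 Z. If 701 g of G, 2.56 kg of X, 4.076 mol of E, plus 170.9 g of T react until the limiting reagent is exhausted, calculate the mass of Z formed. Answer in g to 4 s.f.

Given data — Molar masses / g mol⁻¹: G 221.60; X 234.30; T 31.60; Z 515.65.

2789 g

n(G) = 701.0 / 221.60 = 3.163 mol
n(X) = 2.560×1000 / 234.30 = 10.93 mol
n(E) = 4.076 mol
n(T) = 170.9 / 31.60 = 5.408 mol
n/ν for G = 3.163/1 = 3.163
n/ν for X = 10.93/3 = 3.643
n/ν for E = 4.076/1 = 4.076
n/ν for T = 5.408/2 = 2.704
Smallest n/ν is T → limiting reagent.
n(Z) = (2/2) × 5.408 = 5.408 mol
mass = 5.408 × 515.65 = 2789 g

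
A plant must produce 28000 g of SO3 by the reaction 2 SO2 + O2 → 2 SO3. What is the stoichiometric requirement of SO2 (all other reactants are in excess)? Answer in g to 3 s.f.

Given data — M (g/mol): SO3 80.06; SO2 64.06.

n(SO3) = 28000 / 80.06 = 349.7 mol
n(SO2) = (2/2) × 349.7 = 349.7 mol
mass = 349.7 × 64.06 = 22400 g

22400 g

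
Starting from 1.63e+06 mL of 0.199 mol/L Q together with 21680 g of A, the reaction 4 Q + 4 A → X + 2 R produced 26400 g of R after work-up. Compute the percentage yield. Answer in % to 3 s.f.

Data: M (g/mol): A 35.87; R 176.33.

n(Q) = 0.199 × 1.63e+06/1000 = 324.4 mol
n(A) = 21680 / 35.87 = 604.4 mol
n/ν for Q = 324.4/4 = 81.10
n/ν for A = 604.4/4 = 151.1
Smallest n/ν is Q → limiting reagent.
theoretical n(R) = (2/4) × 324.4 = 162.2 mol → 28600 g
% yield = 26400 / 28600 × 100 = 92.31 %

92.3 %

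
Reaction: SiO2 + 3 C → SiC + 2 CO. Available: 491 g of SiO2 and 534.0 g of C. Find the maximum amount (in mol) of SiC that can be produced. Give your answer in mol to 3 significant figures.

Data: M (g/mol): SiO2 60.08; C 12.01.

n(SiO2) = 491.0 / 60.08 = 8.172 mol
n(C) = 534.0 / 12.01 = 44.46 mol
n/ν → SiO2: 8.172, C: 14.82; SiO2 is limiting.
n(SiC) = (1/1) × 8.172 = 8.172 mol

8.17 mol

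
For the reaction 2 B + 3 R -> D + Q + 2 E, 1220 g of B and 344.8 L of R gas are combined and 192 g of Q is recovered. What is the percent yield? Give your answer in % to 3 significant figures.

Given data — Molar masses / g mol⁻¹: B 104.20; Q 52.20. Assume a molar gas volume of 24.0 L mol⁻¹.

n(B) = 1220 / 104.20 = 11.71 mol
n(R) = 344.8 / 24.0 = 14.37 mol
n/ν for B = 11.71/2 = 5.855
n/ν for R = 14.37/3 = 4.790
Smallest n/ν is R → limiting reagent.
theoretical n(Q) = (1/3) × 14.37 = 4.790 mol → 250.0 g
% yield = 192 / 250.0 × 100 = 76.80 %

76.8 %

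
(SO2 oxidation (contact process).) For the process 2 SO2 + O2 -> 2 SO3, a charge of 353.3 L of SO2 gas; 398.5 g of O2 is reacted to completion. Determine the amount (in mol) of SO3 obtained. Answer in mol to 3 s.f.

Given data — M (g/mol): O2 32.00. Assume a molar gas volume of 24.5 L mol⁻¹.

14.4 mol

n(SO2) = 353.3 / 24.5 = 14.42 mol
n(O2) = 398.5 / 32.00 = 12.45 mol
n/ν for SO2 = 14.42/2 = 7.210
n/ν for O2 = 12.45/1 = 12.45
Smallest n/ν is SO2 → limiting reagent.
n(SO3) = (2/2) × 14.42 = 14.42 mol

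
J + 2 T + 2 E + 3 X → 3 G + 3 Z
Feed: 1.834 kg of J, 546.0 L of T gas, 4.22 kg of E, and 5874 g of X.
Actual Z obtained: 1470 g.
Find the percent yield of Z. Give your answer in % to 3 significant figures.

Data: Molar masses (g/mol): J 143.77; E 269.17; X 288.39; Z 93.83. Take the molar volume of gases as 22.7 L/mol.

76.9 %

n(J) = 1.834×1000 / 143.77 = 12.76 mol
n(T) = 546.0 / 22.7 = 24.05 mol
n(E) = 4.220×1000 / 269.17 = 15.68 mol
n(X) = 5874 / 288.39 = 20.37 mol
n/ν for J = 12.76/1 = 12.76
n/ν for T = 24.05/2 = 12.03
n/ν for E = 15.68/2 = 7.840
n/ν for X = 20.37/3 = 6.790
Smallest n/ν is X → limiting reagent.
theoretical n(Z) = (3/3) × 20.37 = 20.37 mol → 1911 g
% yield = 1470 / 1911 × 100 = 76.92 %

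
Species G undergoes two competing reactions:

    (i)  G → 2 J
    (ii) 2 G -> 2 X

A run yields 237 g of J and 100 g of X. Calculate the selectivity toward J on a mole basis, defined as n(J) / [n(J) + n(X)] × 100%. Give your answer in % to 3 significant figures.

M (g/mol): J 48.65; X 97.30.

82.6 %

n(J) = 237 / 48.65 = 4.872 mol
n(X) = 100 / 97.30 = 1.028 mol
selectivity = 4.872/(4.872+1.028) × 100 = 82.58 %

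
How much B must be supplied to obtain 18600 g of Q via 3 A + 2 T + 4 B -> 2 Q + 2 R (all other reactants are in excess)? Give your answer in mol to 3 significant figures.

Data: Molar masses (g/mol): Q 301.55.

n(Q) = 18600 / 301.55 = 61.68 mol
n(B) = (4/2) × 61.68 = 123.4 mol

123 mol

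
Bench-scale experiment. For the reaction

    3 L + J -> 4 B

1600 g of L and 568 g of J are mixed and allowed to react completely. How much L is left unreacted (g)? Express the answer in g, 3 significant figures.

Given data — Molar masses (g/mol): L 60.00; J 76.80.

269 g

n(L) = 1600 / 60.00 = 26.67 mol
n(J) = 568.0 / 76.80 = 7.396 mol
n/ν for L = 26.67/3 = 8.890
n/ν for J = 7.396/1 = 7.396
Smallest n/ν is J → limiting reagent.
L consumed = (3/1) × 7.396 = 22.19 mol
L remaining = 26.67 − 22.19 = 4.480 mol
mass = 4.480 × 60.00 = 268.8 g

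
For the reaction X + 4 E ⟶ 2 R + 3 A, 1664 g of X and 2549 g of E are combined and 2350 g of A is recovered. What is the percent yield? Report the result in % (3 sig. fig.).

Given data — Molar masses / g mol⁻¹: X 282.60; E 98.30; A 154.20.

86.3 %

n(X) = 1664 / 282.60 = 5.888 mol
n(E) = 2549 / 98.30 = 25.93 mol
n/ν for X = 5.888/1 = 5.888
n/ν for E = 25.93/4 = 6.483
Smallest n/ν is X → limiting reagent.
theoretical n(A) = (3/1) × 5.888 = 17.66 mol → 2723 g
% yield = 2350 / 2723 × 100 = 86.30 %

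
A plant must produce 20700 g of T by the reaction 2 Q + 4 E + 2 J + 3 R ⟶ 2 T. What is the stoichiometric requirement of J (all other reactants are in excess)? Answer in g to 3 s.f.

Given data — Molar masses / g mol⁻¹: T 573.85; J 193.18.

6970 g

n(T) = 20700 / 573.85 = 36.07 mol
n(J) = (2/2) × 36.07 = 36.07 mol
mass = 36.07 × 193.18 = 6968 g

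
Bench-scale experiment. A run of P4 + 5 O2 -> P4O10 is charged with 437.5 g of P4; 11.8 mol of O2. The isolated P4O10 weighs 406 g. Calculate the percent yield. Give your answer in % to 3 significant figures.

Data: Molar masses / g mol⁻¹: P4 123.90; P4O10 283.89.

60.6 %

n(P4) = 437.5 / 123.90 = 3.531 mol
n(O2) = 11.80 mol
n/ν for P4 = 3.531/1 = 3.531
n/ν for O2 = 11.80/5 = 2.360
Smallest n/ν is O2 → limiting reagent.
theoretical n(P4O10) = (1/5) × 11.80 = 2.360 mol → 670.0 g
% yield = 406 / 670.0 × 100 = 60.60 %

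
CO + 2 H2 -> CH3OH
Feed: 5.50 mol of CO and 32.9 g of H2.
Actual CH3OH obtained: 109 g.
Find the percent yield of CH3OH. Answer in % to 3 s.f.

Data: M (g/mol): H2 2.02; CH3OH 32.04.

61.9 %

n(CO) = 5.500 mol
n(H2) = 32.90 / 2.02 = 16.29 mol
n/ν for CO = 5.500/1 = 5.500
n/ν for H2 = 16.29/2 = 8.145
Smallest n/ν is CO → limiting reagent.
theoretical n(CH3OH) = (1/1) × 5.500 = 5.500 mol → 176.2 g
% yield = 109 / 176.2 × 100 = 61.86 %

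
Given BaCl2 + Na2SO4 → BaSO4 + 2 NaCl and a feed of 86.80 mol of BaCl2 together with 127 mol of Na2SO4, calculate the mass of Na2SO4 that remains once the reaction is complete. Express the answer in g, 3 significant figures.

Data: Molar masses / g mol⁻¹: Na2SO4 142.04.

5710 g

n(BaCl2) = 86.80 mol
n(Na2SO4) = 127.0 mol
n/ν → BaCl2: 86.80, Na2SO4: 127.0; BaCl2 is limiting.
Na2SO4 consumed = (1/1) × 86.80 = 86.80 mol
Na2SO4 remaining = 127.0 − 86.80 = 40.20 mol
mass = 40.20 × 142.04 = 5710 g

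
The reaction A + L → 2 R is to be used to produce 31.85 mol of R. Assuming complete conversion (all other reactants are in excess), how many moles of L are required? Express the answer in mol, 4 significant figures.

n(R) = 31.85 mol
n(L) = (1/2) × 31.85 = 15.93 mol

15.93 mol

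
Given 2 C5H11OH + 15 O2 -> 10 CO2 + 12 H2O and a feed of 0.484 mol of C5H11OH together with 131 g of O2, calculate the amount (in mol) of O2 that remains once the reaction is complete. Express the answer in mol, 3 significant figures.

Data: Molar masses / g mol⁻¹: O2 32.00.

0.464 mol

n(C5H11OH) = 0.4840 mol
n(O2) = 131.0 / 32.00 = 4.094 mol
n/ν for C5H11OH = 0.4840/2 = 0.2420
n/ν for O2 = 4.094/15 = 0.2729
Smallest n/ν is C5H11OH → limiting reagent.
O2 consumed = (15/2) × 0.4840 = 3.630 mol
O2 remaining = 4.094 − 3.630 = 0.4640 mol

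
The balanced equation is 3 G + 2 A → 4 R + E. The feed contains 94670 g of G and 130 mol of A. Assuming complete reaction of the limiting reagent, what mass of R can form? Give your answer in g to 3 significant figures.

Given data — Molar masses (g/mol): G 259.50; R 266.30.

69200 g

n(G) = 94670 / 259.50 = 364.8 mol
n(A) = 130.0 mol
n/ν for G = 364.8/3 = 121.6
n/ν for A = 130.0/2 = 65.00
Smallest n/ν is A → limiting reagent.
n(R) = (4/2) × 130.0 = 260.0 mol
mass = 260.0 × 266.30 = 69240 g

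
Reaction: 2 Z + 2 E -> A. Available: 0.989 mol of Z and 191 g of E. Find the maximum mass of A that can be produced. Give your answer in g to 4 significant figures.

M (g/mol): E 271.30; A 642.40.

226.1 g

n(Z) = 0.9890 mol
n(E) = 191.0 / 271.30 = 0.7040 mol
n/ν for Z = 0.9890/2 = 0.4945
n/ν for E = 0.7040/2 = 0.3520
Smallest n/ν is E → limiting reagent.
n(A) = (1/2) × 0.7040 = 0.3520 mol
mass = 0.3520 × 642.40 = 226.1 g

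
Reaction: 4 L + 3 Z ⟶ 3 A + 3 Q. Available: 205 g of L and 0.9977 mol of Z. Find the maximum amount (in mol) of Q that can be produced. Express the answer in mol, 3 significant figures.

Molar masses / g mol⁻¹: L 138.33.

n(L) = 205.0 / 138.33 = 1.482 mol
n(Z) = 0.9977 mol
n/ν → L: 0.3705, Z: 0.3326; Z is limiting.
n(Q) = (3/3) × 0.9977 = 0.9977 mol

0.998 mol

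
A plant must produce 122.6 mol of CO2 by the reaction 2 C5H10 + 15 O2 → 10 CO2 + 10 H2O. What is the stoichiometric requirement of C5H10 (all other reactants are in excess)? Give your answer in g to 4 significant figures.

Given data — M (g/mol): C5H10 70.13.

n(CO2) = 122.6 mol
n(C5H10) = (2/10) × 122.6 = 24.52 mol
mass = 24.52 × 70.13 = 1720 g

1720 g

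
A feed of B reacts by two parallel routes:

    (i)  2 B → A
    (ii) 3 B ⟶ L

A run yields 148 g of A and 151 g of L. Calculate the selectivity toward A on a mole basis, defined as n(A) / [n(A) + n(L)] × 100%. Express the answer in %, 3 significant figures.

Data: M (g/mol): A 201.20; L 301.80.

n(A) = 148 / 201.20 = 0.7356 mol
n(L) = 151 / 301.80 = 0.5003 mol
selectivity = 0.7356/(0.7356+0.5003) × 100 = 59.52 %

59.5 %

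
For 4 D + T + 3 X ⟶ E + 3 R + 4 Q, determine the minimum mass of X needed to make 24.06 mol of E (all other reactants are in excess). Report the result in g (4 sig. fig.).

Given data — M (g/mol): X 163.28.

11790 g

n(E) = 24.06 mol
n(X) = (3/1) × 24.06 = 72.18 mol
mass = 72.18 × 163.28 = 11790 g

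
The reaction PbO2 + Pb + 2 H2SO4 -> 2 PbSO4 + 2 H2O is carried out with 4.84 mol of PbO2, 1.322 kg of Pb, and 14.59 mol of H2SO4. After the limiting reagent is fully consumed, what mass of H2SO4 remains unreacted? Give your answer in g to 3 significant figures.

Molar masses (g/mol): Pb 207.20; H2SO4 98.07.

n(PbO2) = 4.840 mol
n(Pb) = 1.322×1000 / 207.20 = 6.380 mol
n(H2SO4) = 14.59 mol
n/ν for PbO2 = 4.840/1 = 4.840
n/ν for Pb = 6.380/1 = 6.380
n/ν for H2SO4 = 14.59/2 = 7.295
Smallest n/ν is PbO2 → limiting reagent.
H2SO4 consumed = (2/1) × 4.840 = 9.680 mol
H2SO4 remaining = 14.59 − 9.680 = 4.910 mol
mass = 4.910 × 98.07 = 481.5 g

482 g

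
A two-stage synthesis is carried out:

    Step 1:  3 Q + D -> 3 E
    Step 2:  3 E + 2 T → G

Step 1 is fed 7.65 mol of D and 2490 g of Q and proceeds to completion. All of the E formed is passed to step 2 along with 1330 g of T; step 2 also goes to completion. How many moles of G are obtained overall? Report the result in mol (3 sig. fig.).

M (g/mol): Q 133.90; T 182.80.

Step 1:
n(D) = 7.650 mol
n(Q) = 2490 / 133.90 = 18.60 mol
n/ν → D: 7.650, Q: 6.200; Q is limiting.
n(E) produced = (3/3) × 18.60 = 18.60 mol
Step 2:
n(E) available = 18.60 mol
n(T) = 1330 / 182.80 = 7.276 mol
n/ν → E: 6.200, T: 3.638; T is limiting.
n(G) = (1/2) × 7.276 = 3.638 mol

3.64 mol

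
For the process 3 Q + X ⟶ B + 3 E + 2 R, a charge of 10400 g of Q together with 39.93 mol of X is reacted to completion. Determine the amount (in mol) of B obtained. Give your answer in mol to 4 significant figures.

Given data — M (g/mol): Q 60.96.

n(Q) = 10400 / 60.96 = 170.6 mol
n(X) = 39.93 mol
n/ν → Q: 56.87, X: 39.93; X is limiting.
n(B) = (1/1) × 39.93 = 39.93 mol

39.93 mol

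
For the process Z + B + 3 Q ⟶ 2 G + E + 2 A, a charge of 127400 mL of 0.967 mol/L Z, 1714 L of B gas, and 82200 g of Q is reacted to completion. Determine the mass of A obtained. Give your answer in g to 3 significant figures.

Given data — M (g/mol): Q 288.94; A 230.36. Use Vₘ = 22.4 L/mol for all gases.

n(Z) = 0.967 × 127400/1000 = 123.2 mol
n(B) = 1714 / 22.4 = 76.52 mol
n(Q) = 82200 / 288.94 = 284.5 mol
n/ν for Z = 123.2/1 = 123.2
n/ν for B = 76.52/1 = 76.52
n/ν for Q = 284.5/3 = 94.83
Smallest n/ν is B → limiting reagent.
n(A) = (2/1) × 76.52 = 153.0 mol
mass = 153.0 × 230.36 = 35250 g

35300 g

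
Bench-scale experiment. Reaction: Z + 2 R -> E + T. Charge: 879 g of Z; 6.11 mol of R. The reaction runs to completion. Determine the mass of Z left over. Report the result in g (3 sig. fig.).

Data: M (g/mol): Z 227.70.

183 g

n(Z) = 879.0 / 227.70 = 3.860 mol
n(R) = 6.110 mol
n/ν for Z = 3.860/1 = 3.860
n/ν for R = 6.110/2 = 3.055
Smallest n/ν is R → limiting reagent.
Z consumed = (1/2) × 6.110 = 3.055 mol
Z remaining = 3.860 − 3.055 = 0.8050 mol
mass = 0.8050 × 227.70 = 183.3 g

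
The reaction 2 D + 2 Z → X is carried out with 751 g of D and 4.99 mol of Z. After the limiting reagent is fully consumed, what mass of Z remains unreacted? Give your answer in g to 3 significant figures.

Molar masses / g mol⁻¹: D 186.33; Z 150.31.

144 g

n(D) = 751.0 / 186.33 = 4.030 mol
n(Z) = 4.990 mol
n/ν for D = 4.030/2 = 2.015
n/ν for Z = 4.990/2 = 2.495
Smallest n/ν is D → limiting reagent.
Z consumed = (2/2) × 4.030 = 4.030 mol
Z remaining = 4.990 − 4.030 = 0.9600 mol
mass = 0.9600 × 150.31 = 144.3 g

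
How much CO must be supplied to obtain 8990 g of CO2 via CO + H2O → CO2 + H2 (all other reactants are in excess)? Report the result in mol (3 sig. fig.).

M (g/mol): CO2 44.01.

n(CO2) = 8990 / 44.01 = 204.3 mol
n(CO) = (1/1) × 204.3 = 204.3 mol

204 mol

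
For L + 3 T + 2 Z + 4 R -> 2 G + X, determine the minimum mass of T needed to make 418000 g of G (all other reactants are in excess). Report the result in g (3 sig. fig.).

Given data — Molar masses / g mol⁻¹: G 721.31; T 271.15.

236000 g

n(G) = 418000 / 721.31 = 579.5 mol
n(T) = (3/2) × 579.5 = 869.3 mol
mass = 869.3 × 271.15 = 235700 g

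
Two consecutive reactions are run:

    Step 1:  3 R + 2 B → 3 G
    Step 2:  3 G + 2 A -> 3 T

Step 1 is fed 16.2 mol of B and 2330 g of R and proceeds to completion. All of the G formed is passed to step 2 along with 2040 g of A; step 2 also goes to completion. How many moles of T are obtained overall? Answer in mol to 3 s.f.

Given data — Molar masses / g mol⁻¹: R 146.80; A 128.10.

Step 1:
n(B) = 16.20 mol
n(R) = 2330 / 146.80 = 15.87 mol
n/ν → B: 8.100, R: 5.290; R is limiting.
n(G) produced = (3/3) × 15.87 = 15.87 mol
Step 2:
n(G) available = 15.87 mol
n(A) = 2040 / 128.10 = 15.93 mol
n/ν → G: 5.290, A: 7.965; G is limiting.
n(T) = (3/3) × 15.87 = 15.87 mol

15.9 mol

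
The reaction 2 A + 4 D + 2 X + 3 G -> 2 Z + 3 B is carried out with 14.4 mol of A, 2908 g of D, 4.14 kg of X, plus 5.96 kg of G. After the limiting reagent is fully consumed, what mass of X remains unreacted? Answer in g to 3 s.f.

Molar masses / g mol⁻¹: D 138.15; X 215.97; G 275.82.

n(A) = 14.40 mol
n(D) = 2908 / 138.15 = 21.05 mol
n(X) = 4.140×1000 / 215.97 = 19.17 mol
n(G) = 5.960×1000 / 275.82 = 21.61 mol
n/ν for A = 14.40/2 = 7.200
n/ν for D = 21.05/4 = 5.263
n/ν for X = 19.17/2 = 9.585
n/ν for G = 21.61/3 = 7.203
Smallest n/ν is D → limiting reagent.
X consumed = (2/4) × 21.05 = 10.53 mol
X remaining = 19.17 − 10.53 = 8.640 mol
mass = 8.640 × 215.97 = 1866 g

1870 g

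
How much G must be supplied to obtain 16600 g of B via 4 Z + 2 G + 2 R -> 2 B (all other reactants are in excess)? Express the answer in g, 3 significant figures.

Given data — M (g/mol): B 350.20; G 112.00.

n(B) = 16600 / 350.20 = 47.40 mol
n(G) = (2/2) × 47.40 = 47.40 mol
mass = 47.40 × 112.00 = 5309 g

5310 g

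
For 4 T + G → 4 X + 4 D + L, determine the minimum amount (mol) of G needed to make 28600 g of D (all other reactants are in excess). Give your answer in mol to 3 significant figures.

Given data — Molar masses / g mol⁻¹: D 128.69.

n(D) = 28600 / 128.69 = 222.2 mol
n(G) = (1/4) × 222.2 = 55.55 mol

55.6 mol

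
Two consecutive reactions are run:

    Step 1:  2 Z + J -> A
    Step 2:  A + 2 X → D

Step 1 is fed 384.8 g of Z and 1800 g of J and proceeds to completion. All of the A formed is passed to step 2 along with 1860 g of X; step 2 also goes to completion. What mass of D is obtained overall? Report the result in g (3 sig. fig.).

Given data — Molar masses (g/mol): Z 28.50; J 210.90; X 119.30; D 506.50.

3420 g

Step 1:
n(Z) = 384.8 / 28.50 = 13.50 mol
n(J) = 1800 / 210.90 = 8.535 mol
n/ν → Z: 6.750, J: 8.535; Z is limiting.
n(A) produced = (1/2) × 13.50 = 6.750 mol
Step 2:
n(A) available = 6.750 mol
n(X) = 1860 / 119.30 = 15.59 mol
n/ν → A: 6.750, X: 7.795; A is limiting.
n(D) = (1/1) × 6.750 = 6.750 mol
mass = 6.750 × 506.50 = 3419 g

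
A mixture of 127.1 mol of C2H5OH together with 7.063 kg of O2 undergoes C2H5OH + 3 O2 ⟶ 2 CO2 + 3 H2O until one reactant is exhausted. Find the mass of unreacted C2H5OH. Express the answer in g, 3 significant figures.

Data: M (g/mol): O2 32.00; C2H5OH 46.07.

n(C2H5OH) = 127.1 mol
n(O2) = 7.063×1000 / 32.00 = 220.7 mol
n/ν for C2H5OH = 127.1/1 = 127.1
n/ν for O2 = 220.7/3 = 73.57
Smallest n/ν is O2 → limiting reagent.
C2H5OH consumed = (1/3) × 220.7 = 73.57 mol
C2H5OH remaining = 127.1 − 73.57 = 53.53 mol
mass = 53.53 × 46.07 = 2466 g

2470 g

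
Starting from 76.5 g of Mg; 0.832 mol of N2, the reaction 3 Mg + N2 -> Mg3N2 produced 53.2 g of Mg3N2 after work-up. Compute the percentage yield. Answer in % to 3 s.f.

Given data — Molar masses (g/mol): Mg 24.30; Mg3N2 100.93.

63.4 %

n(Mg) = 76.50 / 24.30 = 3.148 mol
n(N2) = 0.8320 mol
n/ν for Mg = 3.148/3 = 1.049
n/ν for N2 = 0.8320/1 = 0.8320
Smallest n/ν is N2 → limiting reagent.
theoretical n(Mg3N2) = (1/1) × 0.8320 = 0.8320 mol → 83.97 g
% yield = 53.2 / 83.97 × 100 = 63.36 %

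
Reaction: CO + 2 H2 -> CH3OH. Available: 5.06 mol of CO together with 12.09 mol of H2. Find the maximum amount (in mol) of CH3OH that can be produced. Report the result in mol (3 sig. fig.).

5.06 mol

n(CO) = 5.060 mol
n(H2) = 12.09 mol
n/ν for CO = 5.060/1 = 5.060
n/ν for H2 = 12.09/2 = 6.045
Smallest n/ν is CO → limiting reagent.
n(CH3OH) = (1/1) × 5.060 = 5.060 mol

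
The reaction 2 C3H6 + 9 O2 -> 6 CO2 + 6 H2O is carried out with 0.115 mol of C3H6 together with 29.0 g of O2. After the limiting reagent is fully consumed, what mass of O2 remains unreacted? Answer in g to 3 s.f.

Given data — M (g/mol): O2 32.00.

n(C3H6) = 0.1150 mol
n(O2) = 29.00 / 32.00 = 0.9063 mol
n/ν for C3H6 = 0.1150/2 = 0.05750
n/ν for O2 = 0.9063/9 = 0.1007
Smallest n/ν is C3H6 → limiting reagent.
O2 consumed = (9/2) × 0.1150 = 0.5175 mol
O2 remaining = 0.9063 − 0.5175 = 0.3888 mol
mass = 0.3888 × 32.00 = 12.44 g

12.4 g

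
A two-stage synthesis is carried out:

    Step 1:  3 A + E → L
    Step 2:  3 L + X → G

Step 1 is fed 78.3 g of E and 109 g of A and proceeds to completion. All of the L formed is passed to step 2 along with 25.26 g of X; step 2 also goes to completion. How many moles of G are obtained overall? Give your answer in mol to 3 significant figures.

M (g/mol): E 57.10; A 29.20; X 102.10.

0.247 mol

Step 1:
n(E) = 78.30 / 57.10 = 1.371 mol
n(A) = 109.0 / 29.20 = 3.733 mol
n/ν for E = 1.371/1 = 1.371
n/ν for A = 3.733/3 = 1.244
Smallest n/ν is A → limiting reagent.
n(L) produced = (1/3) × 3.733 = 1.244 mol
Step 2:
n(L) available = 1.244 mol
n(X) = 25.26 / 102.10 = 0.2474 mol
n/ν for L = 1.244/3 = 0.4147
n/ν for X = 0.2474/1 = 0.2474
Smallest n/ν is X → limiting reagent.
n(G) = (1/1) × 0.2474 = 0.2474 mol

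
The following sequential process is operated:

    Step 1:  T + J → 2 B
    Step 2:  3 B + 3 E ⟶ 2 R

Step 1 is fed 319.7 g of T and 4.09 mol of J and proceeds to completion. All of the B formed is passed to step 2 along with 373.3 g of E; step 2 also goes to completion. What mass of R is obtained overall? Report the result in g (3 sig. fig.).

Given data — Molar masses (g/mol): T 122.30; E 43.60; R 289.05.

1010 g

Step 1:
n(T) = 319.7 / 122.30 = 2.614 mol
n(J) = 4.090 mol
n/ν → T: 2.614, J: 4.090; T is limiting.
n(B) produced = (2/1) × 2.614 = 5.228 mol
Step 2:
n(B) available = 5.228 mol
n(E) = 373.3 / 43.60 = 8.562 mol
n/ν → B: 1.743, E: 2.854; B is limiting.
n(R) = (2/3) × 5.228 = 3.485 mol
mass = 3.485 × 289.05 = 1007 g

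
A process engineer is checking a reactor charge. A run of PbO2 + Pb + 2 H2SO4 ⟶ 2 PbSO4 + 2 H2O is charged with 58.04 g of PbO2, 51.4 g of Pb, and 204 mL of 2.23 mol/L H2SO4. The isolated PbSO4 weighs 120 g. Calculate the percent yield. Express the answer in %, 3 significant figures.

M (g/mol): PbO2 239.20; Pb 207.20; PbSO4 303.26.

87.0 %

n(PbO2) = 58.04 / 239.20 = 0.2426 mol
n(Pb) = 51.40 / 207.20 = 0.2481 mol
n(H2SO4) = 2.23 × 204.0/1000 = 0.4549 mol
n/ν for PbO2 = 0.2426/1 = 0.2426
n/ν for Pb = 0.2481/1 = 0.2481
n/ν for H2SO4 = 0.4549/2 = 0.2275
Smallest n/ν is H2SO4 → limiting reagent.
theoretical n(PbSO4) = (2/2) × 0.4549 = 0.4549 mol → 138.0 g
% yield = 120 / 138.0 × 100 = 86.96 %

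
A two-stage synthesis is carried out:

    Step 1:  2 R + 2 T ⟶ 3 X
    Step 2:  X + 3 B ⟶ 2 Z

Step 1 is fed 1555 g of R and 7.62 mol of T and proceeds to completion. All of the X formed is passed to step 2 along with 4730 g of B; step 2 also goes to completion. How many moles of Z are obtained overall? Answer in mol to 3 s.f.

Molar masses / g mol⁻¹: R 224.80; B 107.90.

20.8 mol

Step 1:
n(R) = 1555 / 224.80 = 6.917 mol
n(T) = 7.620 mol
n/ν → R: 3.459, T: 3.810; R is limiting.
n(X) produced = (3/2) × 6.917 = 10.38 mol
Step 2:
n(X) available = 10.38 mol
n(B) = 4730 / 107.90 = 43.84 mol
n/ν → X: 10.38, B: 14.61; X is limiting.
n(Z) = (2/1) × 10.38 = 20.76 mol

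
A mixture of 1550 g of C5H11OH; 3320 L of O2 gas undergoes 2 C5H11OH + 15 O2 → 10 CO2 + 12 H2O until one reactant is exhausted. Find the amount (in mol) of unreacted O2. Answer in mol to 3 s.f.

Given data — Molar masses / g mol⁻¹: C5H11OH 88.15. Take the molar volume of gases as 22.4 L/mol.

n(C5H11OH) = 1550 / 88.15 = 17.58 mol
n(O2) = 3320 / 22.4 = 148.2 mol
n/ν → C5H11OH: 8.790, O2: 9.880; C5H11OH is limiting.
O2 consumed = (15/2) × 17.58 = 131.9 mol
O2 remaining = 148.2 − 131.9 = 16.30 mol

16.3 mol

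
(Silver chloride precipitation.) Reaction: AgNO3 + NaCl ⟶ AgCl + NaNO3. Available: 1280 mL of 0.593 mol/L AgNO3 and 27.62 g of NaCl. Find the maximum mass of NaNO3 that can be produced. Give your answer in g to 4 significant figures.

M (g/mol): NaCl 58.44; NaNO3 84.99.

40.17 g

n(AgNO3) = 0.593 × 1280/1000 = 0.7590 mol
n(NaCl) = 27.62 / 58.44 = 0.4726 mol
n/ν for AgNO3 = 0.7590/1 = 0.7590
n/ν for NaCl = 0.4726/1 = 0.4726
Smallest n/ν is NaCl → limiting reagent.
n(NaNO3) = (1/1) × 0.4726 = 0.4726 mol
mass = 0.4726 × 84.99 = 40.17 g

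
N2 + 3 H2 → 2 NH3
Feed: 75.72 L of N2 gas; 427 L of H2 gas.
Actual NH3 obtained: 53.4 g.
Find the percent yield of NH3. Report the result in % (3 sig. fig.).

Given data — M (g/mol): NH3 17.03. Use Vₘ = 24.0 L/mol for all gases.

n(N2) = 75.72 / 24.0 = 3.155 mol
n(H2) = 427.0 / 24.0 = 17.79 mol
n/ν for N2 = 3.155/1 = 3.155
n/ν for H2 = 17.79/3 = 5.930
Smallest n/ν is N2 → limiting reagent.
theoretical n(NH3) = (2/1) × 3.155 = 6.310 mol → 107.5 g
% yield = 53.4 / 107.5 × 100 = 49.67 %

49.7 %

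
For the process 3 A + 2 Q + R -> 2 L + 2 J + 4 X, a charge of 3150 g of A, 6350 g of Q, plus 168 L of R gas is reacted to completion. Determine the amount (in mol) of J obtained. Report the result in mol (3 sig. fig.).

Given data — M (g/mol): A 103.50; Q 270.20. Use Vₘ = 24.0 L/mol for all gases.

n(A) = 3150 / 103.50 = 30.43 mol
n(Q) = 6350 / 270.20 = 23.50 mol
n(R) = 168.0 / 24.0 = 7.000 mol
n/ν for A = 30.43/3 = 10.14
n/ν for Q = 23.50/2 = 11.75
n/ν for R = 7.000/1 = 7.000
Smallest n/ν is R → limiting reagent.
n(J) = (2/1) × 7.000 = 14.00 mol

14.0 mol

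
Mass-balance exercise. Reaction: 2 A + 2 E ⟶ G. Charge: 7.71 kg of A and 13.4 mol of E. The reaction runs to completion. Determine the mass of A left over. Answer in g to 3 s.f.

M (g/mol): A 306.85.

3600 g

n(A) = 7.710×1000 / 306.85 = 25.13 mol
n(E) = 13.40 mol
n/ν → A: 12.57, E: 6.700; E is limiting.
A consumed = (2/2) × 13.40 = 13.40 mol
A remaining = 25.13 − 13.40 = 11.73 mol
mass = 11.73 × 306.85 = 3599 g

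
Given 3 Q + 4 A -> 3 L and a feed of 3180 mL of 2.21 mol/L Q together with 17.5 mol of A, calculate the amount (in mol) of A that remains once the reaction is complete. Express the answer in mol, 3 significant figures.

8.13 mol

n(Q) = 2.21 × 3180/1000 = 7.028 mol
n(A) = 17.50 mol
n/ν for Q = 7.028/3 = 2.343
n/ν for A = 17.50/4 = 4.375
Smallest n/ν is Q → limiting reagent.
A consumed = (4/3) × 7.028 = 9.371 mol
A remaining = 17.50 − 9.371 = 8.129 mol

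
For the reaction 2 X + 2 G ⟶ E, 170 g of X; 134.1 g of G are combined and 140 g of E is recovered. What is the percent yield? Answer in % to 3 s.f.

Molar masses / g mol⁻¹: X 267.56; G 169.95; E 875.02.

n(X) = 170.0 / 267.56 = 0.6354 mol
n(G) = 134.1 / 169.95 = 0.7891 mol
n/ν → X: 0.3177, G: 0.3946; X is limiting.
theoretical n(E) = (1/2) × 0.6354 = 0.3177 mol → 278.0 g
% yield = 140 / 278.0 × 100 = 50.36 %

50.4 %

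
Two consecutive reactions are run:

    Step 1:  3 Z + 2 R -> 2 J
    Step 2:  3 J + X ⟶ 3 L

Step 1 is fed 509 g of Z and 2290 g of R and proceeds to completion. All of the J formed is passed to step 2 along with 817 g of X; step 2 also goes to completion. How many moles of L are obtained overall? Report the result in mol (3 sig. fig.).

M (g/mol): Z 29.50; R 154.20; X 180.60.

11.5 mol

Step 1:
n(Z) = 509.0 / 29.50 = 17.25 mol
n(R) = 2290 / 154.20 = 14.85 mol
n/ν for Z = 17.25/3 = 5.750
n/ν for R = 14.85/2 = 7.425
Smallest n/ν is Z → limiting reagent.
n(J) produced = (2/3) × 17.25 = 11.50 mol
Step 2:
n(J) available = 11.50 mol
n(X) = 817.0 / 180.60 = 4.524 mol
n/ν for J = 11.50/3 = 3.833
n/ν for X = 4.524/1 = 4.524
Smallest n/ν is J → limiting reagent.
n(L) = (3/3) × 11.50 = 11.50 mol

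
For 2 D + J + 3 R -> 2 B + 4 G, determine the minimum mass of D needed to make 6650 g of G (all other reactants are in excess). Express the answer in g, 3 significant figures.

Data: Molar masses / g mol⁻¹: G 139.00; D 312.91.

7490 g

n(G) = 6650 / 139.00 = 47.84 mol
n(D) = (2/4) × 47.84 = 23.92 mol
mass = 23.92 × 312.91 = 7485 g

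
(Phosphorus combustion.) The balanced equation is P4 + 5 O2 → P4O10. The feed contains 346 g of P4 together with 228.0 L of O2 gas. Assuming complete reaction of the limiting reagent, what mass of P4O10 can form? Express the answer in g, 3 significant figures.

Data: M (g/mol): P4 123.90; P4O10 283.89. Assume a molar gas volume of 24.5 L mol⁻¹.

n(P4) = 346.0 / 123.90 = 2.793 mol
n(O2) = 228.0 / 24.5 = 9.306 mol
n/ν for P4 = 2.793/1 = 2.793
n/ν for O2 = 9.306/5 = 1.861
Smallest n/ν is O2 → limiting reagent.
n(P4O10) = (1/5) × 9.306 = 1.861 mol
mass = 1.861 × 283.89 = 528.3 g

528 g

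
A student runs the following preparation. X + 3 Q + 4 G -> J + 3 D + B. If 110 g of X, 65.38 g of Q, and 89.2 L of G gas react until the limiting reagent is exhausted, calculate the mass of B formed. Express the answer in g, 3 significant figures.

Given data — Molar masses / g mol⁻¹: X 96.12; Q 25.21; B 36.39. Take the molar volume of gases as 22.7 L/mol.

n(X) = 110.0 / 96.12 = 1.144 mol
n(Q) = 65.38 / 25.21 = 2.593 mol
n(G) = 89.20 / 22.7 = 3.930 mol
n/ν for X = 1.144/1 = 1.144
n/ν for Q = 2.593/3 = 0.8643
n/ν for G = 3.930/4 = 0.9825
Smallest n/ν is Q → limiting reagent.
n(B) = (1/3) × 2.593 = 0.8643 mol
mass = 0.8643 × 36.39 = 31.45 g

31.5 g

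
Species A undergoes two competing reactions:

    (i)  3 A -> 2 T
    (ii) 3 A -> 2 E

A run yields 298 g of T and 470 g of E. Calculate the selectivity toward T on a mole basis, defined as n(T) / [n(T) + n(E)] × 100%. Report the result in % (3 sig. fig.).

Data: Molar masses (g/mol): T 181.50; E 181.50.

n(T) = 298 / 181.50 = 1.642 mol
n(E) = 470 / 181.50 = 2.590 mol
selectivity = 1.642/(1.642+2.590) × 100 = 38.80 %

38.8 %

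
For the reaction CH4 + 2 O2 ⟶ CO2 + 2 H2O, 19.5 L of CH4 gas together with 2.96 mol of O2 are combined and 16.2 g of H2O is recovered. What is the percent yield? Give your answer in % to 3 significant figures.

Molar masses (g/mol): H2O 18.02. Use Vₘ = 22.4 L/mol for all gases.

51.6 %

n(CH4) = 19.50 / 22.4 = 0.8705 mol
n(O2) = 2.960 mol
n/ν for CH4 = 0.8705/1 = 0.8705
n/ν for O2 = 2.960/2 = 1.480
Smallest n/ν is CH4 → limiting reagent.
theoretical n(H2O) = (2/1) × 0.8705 = 1.741 mol → 31.37 g
% yield = 16.2 / 31.37 × 100 = 51.64 %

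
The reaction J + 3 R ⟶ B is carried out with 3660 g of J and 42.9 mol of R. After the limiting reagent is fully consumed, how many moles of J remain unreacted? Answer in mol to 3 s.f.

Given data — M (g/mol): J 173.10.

n(J) = 3660 / 173.10 = 21.14 mol
n(R) = 42.90 mol
n/ν → J: 21.14, R: 14.30; R is limiting.
J consumed = (1/3) × 42.90 = 14.30 mol
J remaining = 21.14 − 14.30 = 6.840 mol

6.84 mol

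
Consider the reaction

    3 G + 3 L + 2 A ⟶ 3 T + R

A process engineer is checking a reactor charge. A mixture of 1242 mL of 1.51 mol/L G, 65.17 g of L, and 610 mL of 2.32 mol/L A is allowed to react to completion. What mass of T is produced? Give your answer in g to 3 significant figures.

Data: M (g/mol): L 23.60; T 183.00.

343 g

n(G) = 1.51 × 1242/1000 = 1.875 mol
n(L) = 65.17 / 23.60 = 2.761 mol
n(A) = 2.32 × 610.0/1000 = 1.415 mol
n/ν → G: 0.6250, L: 0.9203, A: 0.7075; G is limiting.
n(T) = (3/3) × 1.875 = 1.875 mol
mass = 1.875 × 183.00 = 343.1 g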